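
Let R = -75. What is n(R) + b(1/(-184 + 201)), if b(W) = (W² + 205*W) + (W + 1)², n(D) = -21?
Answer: -2259/289 ≈ -7.8166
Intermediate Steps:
b(W) = W² + (1 + W)² + 205*W (b(W) = (W² + 205*W) + (1 + W)² = W² + (1 + W)² + 205*W)
n(R) + b(1/(-184 + 201)) = -21 + (1 + 2*(1/(-184 + 201))² + 207/(-184 + 201)) = -21 + (1 + 2*(1/17)² + 207/17) = -21 + (1 + 2*(1/17)² + 207*(1/17)) = -21 + (1 + 2*(1/289) + 207/17) = -21 + (1 + 2/289 + 207/17) = -21 + 3810/289 = -2259/289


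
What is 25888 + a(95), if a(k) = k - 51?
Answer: 25932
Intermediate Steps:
a(k) = -51 + k
25888 + a(95) = 25888 + (-51 + 95) = 25888 + 44 = 25932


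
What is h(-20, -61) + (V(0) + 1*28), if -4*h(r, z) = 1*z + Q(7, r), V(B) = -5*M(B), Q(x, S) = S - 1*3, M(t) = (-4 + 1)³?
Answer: 184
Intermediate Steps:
M(t) = -27 (M(t) = (-3)³ = -27)
Q(x, S) = -3 + S (Q(x, S) = S - 3 = -3 + S)
V(B) = 135 (V(B) = -5*(-27) = 135)
h(r, z) = ¾ - r/4 - z/4 (h(r, z) = -(1*z + (-3 + r))/4 = -(z + (-3 + r))/4 = -(-3 + r + z)/4 = ¾ - r/4 - z/4)
h(-20, -61) + (V(0) + 1*28) = (¾ - ¼*(-20) - ¼*(-61)) + (135 + 1*28) = (¾ + 5 + 61/4) + (135 + 28) = 21 + 163 = 184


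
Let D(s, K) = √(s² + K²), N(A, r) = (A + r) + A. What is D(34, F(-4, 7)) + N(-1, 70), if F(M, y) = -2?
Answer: 68 + 2*√290 ≈ 102.06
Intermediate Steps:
N(A, r) = r + 2*A
D(s, K) = √(K² + s²)
D(34, F(-4, 7)) + N(-1, 70) = √((-2)² + 34²) + (70 + 2*(-1)) = √(4 + 1156) + (70 - 2) = √1160 + 68 = 2*√290 + 68 = 68 + 2*√290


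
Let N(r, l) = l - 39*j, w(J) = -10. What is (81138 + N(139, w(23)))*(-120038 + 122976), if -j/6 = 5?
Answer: 241791524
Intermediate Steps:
j = -30 (j = -6*5 = -30)
N(r, l) = 1170 + l (N(r, l) = l - 39*(-30) = l + 1170 = 1170 + l)
(81138 + N(139, w(23)))*(-120038 + 122976) = (81138 + (1170 - 10))*(-120038 + 122976) = (81138 + 1160)*2938 = 82298*2938 = 241791524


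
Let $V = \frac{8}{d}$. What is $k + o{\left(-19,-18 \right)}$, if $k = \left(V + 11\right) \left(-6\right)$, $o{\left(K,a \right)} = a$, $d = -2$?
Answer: $-60$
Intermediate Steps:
$V = -4$ ($V = \frac{8}{-2} = 8 \left(- \frac{1}{2}\right) = -4$)
$k = -42$ ($k = \left(-4 + 11\right) \left(-6\right) = 7 \left(-6\right) = -42$)
$k + o{\left(-19,-18 \right)} = -42 - 18 = -60$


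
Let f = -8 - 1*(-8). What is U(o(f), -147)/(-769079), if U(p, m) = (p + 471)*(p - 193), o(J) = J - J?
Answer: 90903/769079 ≈ 0.11820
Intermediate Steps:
f = 0 (f = -8 + 8 = 0)
o(J) = 0
U(p, m) = (-193 + p)*(471 + p) (U(p, m) = (471 + p)*(-193 + p) = (-193 + p)*(471 + p))
U(o(f), -147)/(-769079) = (-90903 + 0² + 278*0)/(-769079) = (-90903 + 0 + 0)*(-1/769079) = -90903*(-1/769079) = 90903/769079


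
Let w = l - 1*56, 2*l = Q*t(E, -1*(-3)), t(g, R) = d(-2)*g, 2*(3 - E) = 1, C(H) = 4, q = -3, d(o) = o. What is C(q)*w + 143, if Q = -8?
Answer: -1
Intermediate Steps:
E = 5/2 (E = 3 - ½*1 = 3 - ½ = 5/2 ≈ 2.5000)
t(g, R) = -2*g
l = 20 (l = (-(-16)*5/2)/2 = (-8*(-5))/2 = (½)*40 = 20)
w = -36 (w = 20 - 1*56 = 20 - 56 = -36)
C(q)*w + 143 = 4*(-36) + 143 = -144 + 143 = -1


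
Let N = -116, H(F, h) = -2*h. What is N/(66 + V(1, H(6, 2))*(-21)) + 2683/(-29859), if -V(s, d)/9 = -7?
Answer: 30371/12510921 ≈ 0.0024276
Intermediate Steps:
V(s, d) = 63 (V(s, d) = -9*(-7) = 63)
N/(66 + V(1, H(6, 2))*(-21)) + 2683/(-29859) = -116/(66 + 63*(-21)) + 2683/(-29859) = -116/(66 - 1323) + 2683*(-1/29859) = -116/(-1257) - 2683/29859 = -116*(-1/1257) - 2683/29859 = 116/1257 - 2683/29859 = 30371/12510921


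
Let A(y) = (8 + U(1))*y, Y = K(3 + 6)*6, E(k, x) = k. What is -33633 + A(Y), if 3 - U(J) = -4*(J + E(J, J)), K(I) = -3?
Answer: -33975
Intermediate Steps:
U(J) = 3 + 8*J (U(J) = 3 - (-4)*(J + J) = 3 - (-4)*2*J = 3 - (-8)*J = 3 + 8*J)
Y = -18 (Y = -3*6 = -18)
A(y) = 19*y (A(y) = (8 + (3 + 8*1))*y = (8 + (3 + 8))*y = (8 + 11)*y = 19*y)
-33633 + A(Y) = -33633 + 19*(-18) = -33633 - 342 = -33975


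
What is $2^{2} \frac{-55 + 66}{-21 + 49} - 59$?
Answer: $- \frac{402}{7} \approx -57.429$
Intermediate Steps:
$2^{2} \frac{-55 + 66}{-21 + 49} - 59 = 4 \cdot \frac{11}{28} - 59 = \frac{11}{7} - 59 = - \frac{402}{7}$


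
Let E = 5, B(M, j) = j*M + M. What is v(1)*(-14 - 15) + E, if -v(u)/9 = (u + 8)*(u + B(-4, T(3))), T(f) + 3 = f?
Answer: -7042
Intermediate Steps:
T(f) = -3 + f
B(M, j) = M + M*j (B(M, j) = M*j + M = M + M*j)
v(u) = -9*(-4 + u)*(8 + u) (v(u) = -9*(u + 8)*(u - 4*(1 + (-3 + 3))) = -9*(8 + u)*(u - 4*(1 + 0)) = -9*(8 + u)*(u - 4*1) = -9*(8 + u)*(u - 4) = -9*(8 + u)*(-4 + u) = -9*(-4 + u)*(8 + u))
v(1)*(-14 - 15) + E = (288 - 36*1 - 9*1**2)*(-14 - 15) + 5 = (288 - 36 - 9*1)*(-29) + 5 = (288 - 36 - 9)*(-29) + 5 = 243*(-29) + 5 = -7047 + 5 = -7042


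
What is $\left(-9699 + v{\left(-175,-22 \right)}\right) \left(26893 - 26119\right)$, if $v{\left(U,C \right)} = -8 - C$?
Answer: $-7496190$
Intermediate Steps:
$\left(-9699 + v{\left(-175,-22 \right)}\right) \left(26893 - 26119\right) = \left(-9699 - -14\right) \left(26893 - 26119\right) = \left(-9699 + \left(-8 + 22\right)\right) 774 = \left(-9699 + 14\right) 774 = \left(-9685\right) 774 = -7496190$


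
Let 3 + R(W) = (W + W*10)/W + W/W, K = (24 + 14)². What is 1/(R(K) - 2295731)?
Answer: -1/2295722 ≈ -4.3559e-7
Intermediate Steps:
K = 1444 (K = 38² = 1444)
R(W) = 9 (R(W) = -3 + ((W + W*10)/W + W/W) = -3 + ((W + 10*W)/W + 1) = -3 + ((11*W)/W + 1) = -3 + (11 + 1) = -3 + 12 = 9)
1/(R(K) - 2295731) = 1/(9 - 2295731) = 1/(-2295722) = -1/2295722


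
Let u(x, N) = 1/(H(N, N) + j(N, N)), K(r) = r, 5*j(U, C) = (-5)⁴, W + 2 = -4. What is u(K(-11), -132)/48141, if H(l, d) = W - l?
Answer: 1/12083391 ≈ 8.2758e-8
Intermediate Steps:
W = -6 (W = -2 - 4 = -6)
H(l, d) = -6 - l
j(U, C) = 125 (j(U, C) = (⅕)*(-5)⁴ = (⅕)*625 = 125)
u(x, N) = 1/(119 - N) (u(x, N) = 1/((-6 - N) + 125) = 1/(119 - N))
u(K(-11), -132)/48141 = -1/(-119 - 132)/48141 = -1/(-251)*(1/48141) = -1*(-1/251)*(1/48141) = (1/251)*(1/48141) = 1/12083391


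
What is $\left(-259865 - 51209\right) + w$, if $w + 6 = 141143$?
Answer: $-169937$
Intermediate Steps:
$w = 141137$ ($w = -6 + 141143 = 141137$)
$\left(-259865 - 51209\right) + w = \left(-259865 - 51209\right) + 141137 = -311074 + 141137 = -169937$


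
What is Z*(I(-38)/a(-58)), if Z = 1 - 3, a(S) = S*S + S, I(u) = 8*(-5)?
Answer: 40/1653 ≈ 0.024198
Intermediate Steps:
I(u) = -40
a(S) = S + S² (a(S) = S² + S = S + S²)
Z = -2
Z*(I(-38)/a(-58)) = -(-80)/((-58*(1 - 58))) = -(-80)/((-58*(-57))) = -(-80)/3306 = -2*(-20/1653) = 40/1653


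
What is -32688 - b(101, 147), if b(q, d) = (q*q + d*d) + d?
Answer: -64645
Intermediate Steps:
b(q, d) = d + d² + q² (b(q, d) = (q² + d²) + d = (d² + q²) + d = d + d² + q²)
-32688 - b(101, 147) = -32688 - (147 + 147² + 101²) = -32688 - (147 + 21609 + 10201) = -32688 - 1*31957 = -32688 - 31957 = -64645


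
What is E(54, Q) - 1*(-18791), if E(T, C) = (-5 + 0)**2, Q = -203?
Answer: 18816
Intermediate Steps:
E(T, C) = 25 (E(T, C) = (-5)**2 = 25)
E(54, Q) - 1*(-18791) = 25 - 1*(-18791) = 25 + 18791 = 18816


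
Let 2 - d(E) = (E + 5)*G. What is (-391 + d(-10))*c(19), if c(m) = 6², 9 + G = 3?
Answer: -15084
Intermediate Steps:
G = -6 (G = -9 + 3 = -6)
c(m) = 36
d(E) = 32 + 6*E (d(E) = 2 - (E + 5)*(-6) = 2 - (5 + E)*(-6) = 2 - (-30 - 6*E) = 2 + (30 + 6*E) = 32 + 6*E)
(-391 + d(-10))*c(19) = (-391 + (32 + 6*(-10)))*36 = (-391 + (32 - 60))*36 = (-391 - 28)*36 = -419*36 = -15084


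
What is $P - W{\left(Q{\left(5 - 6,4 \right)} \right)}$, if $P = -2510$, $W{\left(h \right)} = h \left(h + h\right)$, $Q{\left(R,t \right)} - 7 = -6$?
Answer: $-2512$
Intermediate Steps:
$Q{\left(R,t \right)} = 1$ ($Q{\left(R,t \right)} = 7 - 6 = 1$)
$W{\left(h \right)} = 2 h^{2}$ ($W{\left(h \right)} = h 2 h = 2 h^{2}$)
$P - W{\left(Q{\left(5 - 6,4 \right)} \right)} = -2510 - 2 \cdot 1^{2} = -2510 - 2 \cdot 1 = -2510 - 2 = -2512$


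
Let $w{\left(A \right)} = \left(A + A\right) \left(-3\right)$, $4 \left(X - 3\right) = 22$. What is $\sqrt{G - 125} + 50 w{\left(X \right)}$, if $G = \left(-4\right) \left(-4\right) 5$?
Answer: $-2550 + 3 i \sqrt{5} \approx -2550.0 + 6.7082 i$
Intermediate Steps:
$X = \frac{17}{2}$ ($X = 3 + \frac{1}{4} \cdot 22 = 3 + \frac{11}{2} = \frac{17}{2} \approx 8.5$)
$w{\left(A \right)} = - 6 A$ ($w{\left(A \right)} = 2 A \left(-3\right) = - 6 A$)
$G = 80$ ($G = 16 \cdot 5 = 80$)
$\sqrt{G - 125} + 50 w{\left(X \right)} = \sqrt{80 - 125} + 50 \left(\left(-6\right) \frac{17}{2}\right) = \sqrt{-45} + 50 \left(-51\right) = 3 i \sqrt{5} - 2550 = -2550 + 3 i \sqrt{5}$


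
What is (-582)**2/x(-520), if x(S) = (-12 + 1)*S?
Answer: 84681/1430 ≈ 59.217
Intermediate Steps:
x(S) = -11*S
(-582)**2/x(-520) = (-582)**2/((-11*(-520))) = 338724/5720 = 338724*(1/5720) = 84681/1430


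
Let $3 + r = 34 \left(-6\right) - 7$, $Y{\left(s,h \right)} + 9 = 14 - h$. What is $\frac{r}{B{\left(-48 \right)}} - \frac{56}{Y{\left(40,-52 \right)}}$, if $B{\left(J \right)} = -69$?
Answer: $\frac{926}{437} \approx 2.119$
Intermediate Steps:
$Y{\left(s,h \right)} = 5 - h$ ($Y{\left(s,h \right)} = -9 - \left(-14 + h\right) = 5 - h$)
$r = -214$ ($r = -3 + \left(34 \left(-6\right) - 7\right) = -3 - 211 = -214$)
$\frac{r}{B{\left(-48 \right)}} - \frac{56}{Y{\left(40,-52 \right)}} = - \frac{214}{-69} - \frac{56}{5 - -52} = \left(-214\right) \left(- \frac{1}{69}\right) - \frac{56}{5 + 52} = \frac{214}{69} - \frac{56}{57} = \frac{926}{437}$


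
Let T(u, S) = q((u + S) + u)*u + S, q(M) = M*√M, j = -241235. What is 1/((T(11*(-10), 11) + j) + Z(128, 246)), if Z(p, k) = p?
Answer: -60274/42148040529 - 11495*I*√209/84296081058 ≈ -1.4301e-6 - 1.9714e-6*I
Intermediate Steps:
q(M) = M^(3/2)
T(u, S) = S + u*(S + 2*u)^(3/2) (T(u, S) = ((u + S) + u)^(3/2)*u + S = ((S + u) + u)^(3/2)*u + S = (S + 2*u)^(3/2)*u + S = u*(S + 2*u)^(3/2) + S = S + u*(S + 2*u)^(3/2))
1/((T(11*(-10), 11) + j) + Z(128, 246)) = 1/(((11 + (11*(-10))*(11 + 2*(11*(-10)))^(3/2)) - 241235) + 128) = 1/(((11 - 110*(11 + 2*(-110))^(3/2)) - 241235) + 128) = 1/(((11 - 110*(11 - 220)^(3/2)) - 241235) + 128) = 1/(((11 - (-22990)*I*√209) - 241235) + 128) = 1/(((11 + 22990*I*√209) - 241235) + 128) = 1/((-241224 + 22990*I*√209) + 128) = 1/(-241096 + 22990*I*√209)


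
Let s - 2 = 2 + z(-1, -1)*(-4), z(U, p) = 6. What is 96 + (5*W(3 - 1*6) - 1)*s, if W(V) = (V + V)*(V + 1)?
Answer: -1084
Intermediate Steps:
s = -20 (s = 2 + (2 + 6*(-4)) = 2 + (2 - 24) = 2 - 22 = -20)
W(V) = 2*V*(1 + V) (W(V) = (2*V)*(1 + V) = 2*V*(1 + V))
96 + (5*W(3 - 1*6) - 1)*s = 96 + (5*(2*(3 - 1*6)*(1 + (3 - 1*6))) - 1)*(-20) = 96 + (5*(2*(3 - 6)*(1 + (3 - 6))) - 1)*(-20) = 96 + (5*(2*(-3)*(1 - 3)) - 1)*(-20) = 96 + (5*(2*(-3)*(-2)) - 1)*(-20) = 96 + (5*12 - 1)*(-20) = 96 + (60 - 1)*(-20) = 96 + 59*(-20) = 96 - 1180 = -1084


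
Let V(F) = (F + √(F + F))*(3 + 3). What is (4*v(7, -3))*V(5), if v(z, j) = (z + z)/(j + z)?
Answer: 420 + 84*√10 ≈ 685.63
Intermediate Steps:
v(z, j) = 2*z/(j + z) (v(z, j) = (2*z)/(j + z) = 2*z/(j + z))
V(F) = 6*F + 6*√2*√F (V(F) = (F + √(2*F))*6 = (F + √2*√F)*6 = 6*F + 6*√2*√F)
(4*v(7, -3))*V(5) = (4*(2*7/(-3 + 7)))*(6*5 + 6*√2*√5) = (4*(2*7/4))*(30 + 6*√10) = (4*(2*7*(¼)))*(30 + 6*√10) = (4*(7/2))*(30 + 6*√10) = 14*(30 + 6*√10) = 420 + 84*√10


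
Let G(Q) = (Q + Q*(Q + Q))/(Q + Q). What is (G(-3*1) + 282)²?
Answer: 312481/4 ≈ 78120.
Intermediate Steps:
G(Q) = (Q + 2*Q²)/(2*Q) (G(Q) = (Q + Q*(2*Q))/((2*Q)) = (Q + 2*Q²)*(1/(2*Q)) = (Q + 2*Q²)/(2*Q))
(G(-3*1) + 282)² = ((½ - 3*1) + 282)² = ((½ - 3) + 282)² = (-5/2 + 282)² = (559/2)² = 312481/4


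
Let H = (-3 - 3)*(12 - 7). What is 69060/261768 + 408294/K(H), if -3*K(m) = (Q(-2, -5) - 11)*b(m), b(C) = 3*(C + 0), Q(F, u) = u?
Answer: -741980243/872560 ≈ -850.35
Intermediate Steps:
b(C) = 3*C
H = -30 (H = -6*5 = -30)
K(m) = 16*m (K(m) = -(-5 - 11)*3*m/3 = -(-16)*3*m/3 = -(-16)*m = 16*m)
69060/261768 + 408294/K(H) = 69060/261768 + 408294/((16*(-30))) = 69060*(1/261768) + 408294/(-480) = 5755/21814 + 408294*(-1/480) = 5755/21814 - 68049/80 = -741980243/872560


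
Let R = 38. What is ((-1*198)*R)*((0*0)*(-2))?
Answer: 0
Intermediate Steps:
((-1*198)*R)*((0*0)*(-2)) = (-1*198*38)*((0*0)*(-2)) = (-198*38)*(0*(-2)) = -7524*0 = 0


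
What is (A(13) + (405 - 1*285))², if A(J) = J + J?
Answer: 21316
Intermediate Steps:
A(J) = 2*J
(A(13) + (405 - 1*285))² = (2*13 + (405 - 1*285))² = (26 + (405 - 285))² = (26 + 120)² = 146² = 21316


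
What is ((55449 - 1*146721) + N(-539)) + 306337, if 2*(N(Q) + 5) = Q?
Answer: 429581/2 ≈ 2.1479e+5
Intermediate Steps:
N(Q) = -5 + Q/2
((55449 - 1*146721) + N(-539)) + 306337 = ((55449 - 1*146721) + (-5 + (½)*(-539))) + 306337 = ((55449 - 146721) + (-5 - 539/2)) + 306337 = (-91272 - 549/2) + 306337 = -183093/2 + 306337 = 429581/2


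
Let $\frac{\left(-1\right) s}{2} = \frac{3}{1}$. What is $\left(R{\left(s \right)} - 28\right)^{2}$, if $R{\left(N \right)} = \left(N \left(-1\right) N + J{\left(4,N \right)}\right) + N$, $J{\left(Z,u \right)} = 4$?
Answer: $4356$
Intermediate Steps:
$s = -6$ ($s = - 2 \cdot \frac{3}{1} = - 2 \cdot 3 \cdot 1 = \left(-2\right) 3 = -6$)
$R{\left(N \right)} = 4 + N - N^{2}$ ($R{\left(N \right)} = \left(N \left(-1\right) N + 4\right) + N = \left(- N N + 4\right) + N = \left(- N^{2} + 4\right) + N = \left(4 - N^{2}\right) + N = 4 + N - N^{2}$)
$\left(R{\left(s \right)} - 28\right)^{2} = \left(\left(4 - 6 - \left(-6\right)^{2}\right) - 28\right)^{2} = \left(\left(4 - 6 - 36\right) - 28\right)^{2} = \left(-38 - 28\right)^{2} = \left(-66\right)^{2} = 4356$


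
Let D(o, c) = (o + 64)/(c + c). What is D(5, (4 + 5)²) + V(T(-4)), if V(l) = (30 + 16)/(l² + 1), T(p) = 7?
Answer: 1817/1350 ≈ 1.3459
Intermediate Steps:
V(l) = 46/(1 + l²)
D(o, c) = (64 + o)/(2*c) (D(o, c) = (64 + o)/((2*c)) = (64 + o)*(1/(2*c)) = (64 + o)/(2*c))
D(5, (4 + 5)²) + V(T(-4)) = (64 + 5)/(2*((4 + 5)²)) + 46/(1 + 7²) = (½)*69/9² + 46/(1 + 49) = (½)*69/81 + 46/50 = (½)*(1/81)*69 + 46*(1/50) = 23/54 + 23/25 = 1817/1350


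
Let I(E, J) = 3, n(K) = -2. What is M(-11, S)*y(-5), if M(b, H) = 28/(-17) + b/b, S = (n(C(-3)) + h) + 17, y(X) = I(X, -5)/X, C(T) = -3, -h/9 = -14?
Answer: 33/85 ≈ 0.38824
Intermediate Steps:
h = 126 (h = -9*(-14) = 126)
y(X) = 3/X
S = 141 (S = (-2 + 126) + 17 = 124 + 17 = 141)
M(b, H) = -11/17 (M(b, H) = 28*(-1/17) + 1 = -28/17 + 1 = -11/17)
M(-11, S)*y(-5) = -33/(17*(-5)) = -33*(-1)/(17*5) = -11/17*(-⅗) = 33/85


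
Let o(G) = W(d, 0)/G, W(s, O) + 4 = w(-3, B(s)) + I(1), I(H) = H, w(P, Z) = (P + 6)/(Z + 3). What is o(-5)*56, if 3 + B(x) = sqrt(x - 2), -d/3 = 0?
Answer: 168/5 + 84*I*sqrt(2)/5 ≈ 33.6 + 23.759*I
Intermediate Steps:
d = 0 (d = -3*0 = 0)
B(x) = -3 + sqrt(-2 + x) (B(x) = -3 + sqrt(x - 2) = -3 + sqrt(-2 + x))
w(P, Z) = (6 + P)/(3 + Z)
W(s, O) = -3 + 3/sqrt(-2 + s) (W(s, O) = -4 + ((6 - 3)/(3 + (-3 + sqrt(-2 + s))) + 1) = -4 + (3/sqrt(-2 + s) + 1) = -4 + (1 + 3/sqrt(-2 + s)) = -3 + 3/sqrt(-2 + s))
o(G) = (-3 - 3*I*sqrt(2)/2)/G (o(G) = (-3 + 3/sqrt(-2 + 0))/G = (-3 + 3/sqrt(-2))/G = (-3 + 3*(-I*sqrt(2)/2))/G = (-3 - 3*I*sqrt(2)/2)/G)
o(-5)*56 = ((3/2)*(-2 - I*sqrt(2))/(-5))*56 = ((3/2)*(-1/5)*(-2 - I*sqrt(2)))*56 = (3/5 + 3*I*sqrt(2)/10)*56 = 168/5 + 84*I*sqrt(2)/5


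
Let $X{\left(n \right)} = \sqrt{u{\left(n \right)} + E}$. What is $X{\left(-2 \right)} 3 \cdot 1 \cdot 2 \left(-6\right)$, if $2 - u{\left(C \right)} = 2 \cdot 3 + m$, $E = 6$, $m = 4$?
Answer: $- 36 i \sqrt{2} \approx - 50.912 i$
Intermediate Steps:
$u{\left(C \right)} = -8$ ($u{\left(C \right)} = 2 - \left(2 \cdot 3 + 4\right) = 2 - \left(6 + 4\right) = 2 - 10 = -8$)
$X{\left(n \right)} = i \sqrt{2}$ ($X{\left(n \right)} = \sqrt{-8 + 6} = \sqrt{-2} = i \sqrt{2}$)
$X{\left(-2 \right)} 3 \cdot 1 \cdot 2 \left(-6\right) = i \sqrt{2} \cdot 3 \cdot 1 \cdot 2 \left(-6\right) = i \sqrt{2} \cdot 3 \cdot 2 \left(-6\right) = i \sqrt{2} \cdot 6 \left(-6\right) = 6 i \sqrt{2} \left(-6\right) = - 36 i \sqrt{2}$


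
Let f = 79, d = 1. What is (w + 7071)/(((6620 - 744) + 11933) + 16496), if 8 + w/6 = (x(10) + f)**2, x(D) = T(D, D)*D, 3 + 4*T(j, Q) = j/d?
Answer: 41931/22870 ≈ 1.8335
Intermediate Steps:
T(j, Q) = -3/4 + j/4 (T(j, Q) = -3/4 + (j/1)/4 = -3/4 + (j*1)/4 = -3/4 + j/4)
x(D) = D*(-3/4 + D/4) (x(D) = (-3/4 + D/4)*D = D*(-3/4 + D/4))
w = 111651/2 (w = -48 + 6*((1/4)*10*(-3 + 10) + 79)**2 = -48 + 6*((1/4)*10*7 + 79)**2 = -48 + 6*(35/2 + 79)**2 = -48 + 6*(193/2)**2 = -48 + 6*(37249/4) = -48 + 111747/2 = 111651/2 ≈ 55826.)
(w + 7071)/(((6620 - 744) + 11933) + 16496) = (111651/2 + 7071)/(((6620 - 744) + 11933) + 16496) = 125793/(2*((5876 + 11933) + 16496)) = 125793/(2*(17809 + 16496)) = (125793/2)/34305 = (125793/2)*(1/34305) = 41931/22870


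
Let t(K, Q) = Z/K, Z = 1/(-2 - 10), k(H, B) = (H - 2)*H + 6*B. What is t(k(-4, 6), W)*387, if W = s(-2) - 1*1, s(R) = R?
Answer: -43/80 ≈ -0.53750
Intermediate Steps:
k(H, B) = 6*B + H*(-2 + H) (k(H, B) = (-2 + H)*H + 6*B = H*(-2 + H) + 6*B = 6*B + H*(-2 + H))
Z = -1/12 (Z = 1/(-12) = -1/12 ≈ -0.083333)
W = -3 (W = -2 - 1*1 = -2 - 1 = -3)
t(K, Q) = -1/(12*K)
t(k(-4, 6), W)*387 = -1/(12*((-4)**2 - 2*(-4) + 6*6))*387 = -1/(12*(16 + 8 + 36))*387 = -1/12/60*387 = -1/12*1/60*387 = -1/720*387 = -43/80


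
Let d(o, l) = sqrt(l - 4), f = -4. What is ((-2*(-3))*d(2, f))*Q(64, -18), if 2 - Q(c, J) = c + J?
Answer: -528*I*sqrt(2) ≈ -746.71*I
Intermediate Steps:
Q(c, J) = 2 - J - c (Q(c, J) = 2 - (c + J) = 2 - (J + c) = 2 + (-J - c) = 2 - J - c)
d(o, l) = sqrt(-4 + l)
((-2*(-3))*d(2, f))*Q(64, -18) = ((-2*(-3))*sqrt(-4 - 4))*(2 - 1*(-18) - 1*64) = (6*sqrt(-8))*(2 + 18 - 64) = (6*(2*I*sqrt(2)))*(-44) = (12*I*sqrt(2))*(-44) = -528*I*sqrt(2)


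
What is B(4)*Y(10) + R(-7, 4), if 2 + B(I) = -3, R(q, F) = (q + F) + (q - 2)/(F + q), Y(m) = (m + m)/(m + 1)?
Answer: -100/11 ≈ -9.0909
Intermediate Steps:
Y(m) = 2*m/(1 + m) (Y(m) = (2*m)/(1 + m) = 2*m/(1 + m))
R(q, F) = F + q + (-2 + q)/(F + q) (R(q, F) = (F + q) + (-2 + q)/(F + q) = F + q + (-2 + q)/(F + q))
B(I) = -5 (B(I) = -2 - 3 = -5)
B(4)*Y(10) + R(-7, 4) = -10*10/(1 + 10) + (-2 - 7 + 4² + (-7)² + 2*4*(-7))/(4 - 7) = -10*10/11 + (-2 - 7 + 16 + 49 - 56)/(-3) = -10*10/11 - ⅓*0 = -5*20/11 + 0 = -100/11 + 0 = -100/11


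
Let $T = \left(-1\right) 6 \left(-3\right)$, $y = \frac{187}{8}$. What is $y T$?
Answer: $\frac{1683}{4} \approx 420.75$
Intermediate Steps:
$y = \frac{187}{8}$ ($y = 187 \cdot \frac{1}{8} = \frac{187}{8} \approx 23.375$)
$T = 18$ ($T = \left(-6\right) \left(-3\right) = 18$)
$y T = \frac{187}{8} \cdot 18 = \frac{1683}{4}$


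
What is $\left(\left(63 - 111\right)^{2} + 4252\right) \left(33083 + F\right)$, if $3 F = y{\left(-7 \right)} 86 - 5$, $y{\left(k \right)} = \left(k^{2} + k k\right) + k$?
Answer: $233983640$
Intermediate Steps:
$y{\left(k \right)} = k + 2 k^{2}$ ($y{\left(k \right)} = \left(k^{2} + k^{2}\right) + k = 2 k^{2} + k = k + 2 k^{2}$)
$F = 2607$ ($F = \frac{- 7 \left(1 + 2 \left(-7\right)\right) 86 - 5}{3} = \frac{- 7 \left(1 - 14\right) 86 - 5}{3} = \frac{\left(-7\right) \left(-13\right) 86 - 5}{3} = \frac{91 \cdot 86 - 5}{3} = \frac{7826 - 5}{3} = \frac{1}{3} \cdot 7821 = 2607$)
$\left(\left(63 - 111\right)^{2} + 4252\right) \left(33083 + F\right) = \left(\left(63 - 111\right)^{2} + 4252\right) \left(33083 + 2607\right) = \left(\left(-48\right)^{2} + 4252\right) 35690 = \left(2304 + 4252\right) 35690 = 6556 \cdot 35690 = 233983640$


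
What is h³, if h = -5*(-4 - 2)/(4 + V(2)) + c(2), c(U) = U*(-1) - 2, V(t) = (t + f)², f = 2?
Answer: -125/8 ≈ -15.625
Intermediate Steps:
V(t) = (2 + t)² (V(t) = (t + 2)² = (2 + t)²)
c(U) = -2 - U (c(U) = -U - 2 = -2 - U)
h = -5/2 (h = -5*(-4 - 2)/(4 + (2 + 2)²) + (-2 - 1*2) = -(-30)/(4 + 4²) + (-2 - 2) = -(-30)/(4 + 16) - 4 = -(-30)/20 - 4 = -5*(-3/10) - 4 = 3/2 - 4 = -5/2 ≈ -2.5000)
h³ = (-5/2)³ = -125/8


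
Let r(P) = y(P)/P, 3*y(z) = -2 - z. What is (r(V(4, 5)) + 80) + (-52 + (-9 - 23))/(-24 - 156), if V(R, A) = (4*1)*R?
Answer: 9611/120 ≈ 80.092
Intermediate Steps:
y(z) = -2/3 - z/3 (y(z) = (-2 - z)/3 = -2/3 - z/3)
V(R, A) = 4*R
r(P) = (-2/3 - P/3)/P
(r(V(4, 5)) + 80) + (-52 + (-9 - 23))/(-24 - 156) = ((-2 - 4*4)/(3*((4*4))) + 80) + (-52 + (-9 - 23))/(-24 - 156) = ((1/3)*(-2 - 1*16)/16 + 80) + (-52 - 32)/(-180) = ((1/3)*(1/16)*(-2 - 16) + 80) - 84*(-1/180) = ((1/3)*(1/16)*(-18) + 80) + 7/15 = (-3/8 + 80) + 7/15 = 637/8 + 7/15 = 9611/120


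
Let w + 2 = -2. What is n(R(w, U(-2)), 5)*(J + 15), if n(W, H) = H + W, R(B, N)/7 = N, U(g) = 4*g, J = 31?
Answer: -2346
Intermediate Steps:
w = -4 (w = -2 - 2 = -4)
R(B, N) = 7*N
n(R(w, U(-2)), 5)*(J + 15) = (5 + 7*(4*(-2)))*(31 + 15) = (5 + 7*(-8))*46 = (5 - 56)*46 = -51*46 = -2346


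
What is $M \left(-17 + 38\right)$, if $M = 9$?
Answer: $189$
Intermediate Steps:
$M \left(-17 + 38\right) = 9 \left(-17 + 38\right) = 9 \cdot 21 = 189$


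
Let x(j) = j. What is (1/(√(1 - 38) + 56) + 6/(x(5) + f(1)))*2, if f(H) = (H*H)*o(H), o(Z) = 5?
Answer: 19598/15865 - 2*I*√37/3173 ≈ 1.2353 - 0.0038341*I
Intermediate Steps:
f(H) = 5*H² (f(H) = (H*H)*5 = H²*5 = 5*H²)
(1/(√(1 - 38) + 56) + 6/(x(5) + f(1)))*2 = (1/(√(1 - 38) + 56) + 6/(5 + 5*1²))*2 = (1/(√(-37) + 56) + 6/(5 + 5*1))*2 = (1/(I*√37 + 56) + 6/(5 + 5))*2 = (1/(56 + I*√37) + 6/10)*2 = (1/(56 + I*√37) + 6*(⅒))*2 = (1/(56 + I*√37) + ⅗)*2 = (⅗ + 1/(56 + I*√37))*2 = 6/5 + 2/(56 + I*√37)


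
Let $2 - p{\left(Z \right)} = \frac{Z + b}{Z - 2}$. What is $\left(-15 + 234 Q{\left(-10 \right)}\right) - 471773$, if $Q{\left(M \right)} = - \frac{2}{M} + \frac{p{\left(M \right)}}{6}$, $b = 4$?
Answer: $- \frac{4716827}{10} \approx -4.7168 \cdot 10^{5}$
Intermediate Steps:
$p{\left(Z \right)} = 2 - \frac{4 + Z}{-2 + Z}$ ($p{\left(Z \right)} = 2 - \frac{Z + 4}{Z - 2} = 2 - \frac{4 + Z}{-2 + Z}$)
$Q{\left(M \right)} = - \frac{2}{M} + \frac{-8 + M}{6 \left(-2 + M\right)}$ ($Q{\left(M \right)} = - \frac{2}{M} + \frac{\frac{1}{-2 + M} \left(-8 + M\right)}{6} = - \frac{2}{M} + \frac{-8 + M}{-2 + M} \frac{1}{6} = - \frac{2}{M} + \frac{-8 + M}{6 \left(-2 + M\right)}$)
$\left(-15 + 234 Q{\left(-10 \right)}\right) - 471773 = \left(-15 + 234 \frac{24 + \left(-10\right)^{2} - -200}{6 \left(-10\right) \left(-2 - 10\right)}\right) - 471773 = \left(-15 + 234 \cdot \frac{1}{6} \left(- \frac{1}{10}\right) \frac{1}{-12} \left(24 + 100 + 200\right)\right) - 471773 = \left(-15 + 234 \cdot \frac{1}{6} \left(- \frac{1}{10}\right) \left(- \frac{1}{12}\right) 324\right) - 471773 = \left(-15 + 234 \cdot \frac{9}{20}\right) - 471773 = \left(-15 + \frac{1053}{10}\right) - 471773 = \frac{903}{10} - 471773 = - \frac{4716827}{10}$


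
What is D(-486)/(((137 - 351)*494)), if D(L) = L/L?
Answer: -1/105716 ≈ -9.4593e-6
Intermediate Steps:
D(L) = 1
D(-486)/(((137 - 351)*494)) = 1/((137 - 351)*494) = 1/(-214*494) = 1/(-105716) = 1*(-1/105716) = -1/105716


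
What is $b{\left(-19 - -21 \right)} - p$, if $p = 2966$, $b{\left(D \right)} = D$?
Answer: $-2964$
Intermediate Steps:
$b{\left(-19 - -21 \right)} - p = \left(-19 - -21\right) - 2966 = \left(-19 + 21\right) - 2966 = 2 - 2966 = -2964$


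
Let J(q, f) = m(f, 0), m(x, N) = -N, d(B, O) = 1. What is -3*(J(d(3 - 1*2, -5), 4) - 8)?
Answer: 24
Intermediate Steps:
J(q, f) = 0 (J(q, f) = -1*0 = 0)
-3*(J(d(3 - 1*2, -5), 4) - 8) = -3*(0 - 8) = -3*(-8) = 24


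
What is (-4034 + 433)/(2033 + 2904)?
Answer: -3601/4937 ≈ -0.72939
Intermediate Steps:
(-4034 + 433)/(2033 + 2904) = -3601/4937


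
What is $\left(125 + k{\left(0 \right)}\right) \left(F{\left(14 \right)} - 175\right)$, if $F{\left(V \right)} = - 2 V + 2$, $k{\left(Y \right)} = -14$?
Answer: $-22311$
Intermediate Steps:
$F{\left(V \right)} = 2 - 2 V$
$\left(125 + k{\left(0 \right)}\right) \left(F{\left(14 \right)} - 175\right) = \left(125 - 14\right) \left(\left(2 - 28\right) - 175\right) = 111 \left(\left(2 - 28\right) - 175\right) = 111 \left(-26 - 175\right) = 111 \left(-201\right) = -22311$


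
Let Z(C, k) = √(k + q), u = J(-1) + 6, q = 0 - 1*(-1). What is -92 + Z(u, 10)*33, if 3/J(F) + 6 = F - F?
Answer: -92 + 33*√11 ≈ 17.449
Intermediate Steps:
J(F) = -½ (J(F) = 3/(-6 + (F - F)) = 3/(-6 + 0) = 3/(-6) = 3*(-⅙) = -½)
q = 1 (q = 0 + 1 = 1)
u = 11/2 (u = -½ + 6 = 11/2 ≈ 5.5000)
Z(C, k) = √(1 + k) (Z(C, k) = √(k + 1) = √(1 + k))
-92 + Z(u, 10)*33 = -92 + √(1 + 10)*33 = -92 + √11*33 = -92 + 33*√11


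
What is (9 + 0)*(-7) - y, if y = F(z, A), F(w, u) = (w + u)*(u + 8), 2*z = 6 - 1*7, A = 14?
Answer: -360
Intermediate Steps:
z = -1/2 (z = (6 - 1*7)/2 = (6 - 7)/2 = (1/2)*(-1) = -1/2 ≈ -0.50000)
F(w, u) = (8 + u)*(u + w) (F(w, u) = (u + w)*(8 + u) = (8 + u)*(u + w))
y = 297 (y = 14**2 + 8*14 + 8*(-1/2) + 14*(-1/2) = 196 + 112 - 4 - 7 = 297)
(9 + 0)*(-7) - y = (9 + 0)*(-7) - 1*297 = 9*(-7) - 297 = -63 - 297 = -360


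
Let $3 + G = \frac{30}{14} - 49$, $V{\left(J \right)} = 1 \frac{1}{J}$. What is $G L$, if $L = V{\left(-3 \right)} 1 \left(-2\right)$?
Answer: $- \frac{698}{21} \approx -33.238$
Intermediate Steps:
$V{\left(J \right)} = \frac{1}{J}$
$G = - \frac{349}{7}$ ($G = -3 + \left(\frac{30}{14} - 49\right) = -3 + \left(30 \cdot \frac{1}{14} - 49\right) = -3 + \left(\frac{15}{7} - 49\right) = -3 - \frac{328}{7} = - \frac{349}{7} \approx -49.857$)
$L = \frac{2}{3}$ ($L = \frac{1 \left(-2\right)}{-3} = \left(- \frac{1}{3}\right) \left(-2\right) = \frac{2}{3} \approx 0.66667$)
$G L = \left(- \frac{349}{7}\right) \frac{2}{3} = - \frac{698}{21}$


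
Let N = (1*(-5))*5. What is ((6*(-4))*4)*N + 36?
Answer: 2436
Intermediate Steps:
N = -25 (N = -5*5 = -25)
((6*(-4))*4)*N + 36 = ((6*(-4))*4)*(-25) + 36 = -24*4*(-25) + 36 = -96*(-25) + 36 = 2400 + 36 = 2436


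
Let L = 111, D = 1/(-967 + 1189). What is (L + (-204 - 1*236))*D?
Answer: -329/222 ≈ -1.4820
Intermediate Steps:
D = 1/222 ≈ 0.0045045
(L + (-204 - 1*236))*D = (111 + (-204 - 1*236))*(1/222) = (111 + (-204 - 236))*(1/222) = (111 - 440)*(1/222) = -329*1/222 = -329/222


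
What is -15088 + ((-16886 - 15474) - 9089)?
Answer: -56537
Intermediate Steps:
-15088 + ((-16886 - 15474) - 9089) = -15088 + (-32360 - 9089) = -15088 - 41449 = -56537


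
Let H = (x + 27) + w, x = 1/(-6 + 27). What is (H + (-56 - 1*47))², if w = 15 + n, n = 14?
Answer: 972196/441 ≈ 2204.5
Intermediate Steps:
w = 29 (w = 15 + 14 = 29)
x = 1/21 ≈ 0.047619
H = 1177/21 (H = (1/21 + 27) + 29 = 568/21 + 29 = 1177/21 ≈ 56.048)
(H + (-56 - 1*47))² = (1177/21 + (-56 - 1*47))² = (1177/21 + (-56 - 47))² = (1177/21 - 103)² = (-986/21)² = 972196/441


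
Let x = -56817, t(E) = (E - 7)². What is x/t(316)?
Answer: -6313/10609 ≈ -0.59506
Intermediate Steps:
t(E) = (-7 + E)²
x/t(316) = -56817/(-7 + 316)² = -56817/(309²) = -56817/95481 = -56817*1/95481 = -6313/10609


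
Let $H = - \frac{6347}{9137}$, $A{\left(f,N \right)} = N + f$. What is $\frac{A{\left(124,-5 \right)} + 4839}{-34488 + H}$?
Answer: $- \frac{45301246}{315123203} \approx -0.14376$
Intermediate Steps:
$H = - \frac{6347}{9137}$ ($H = \left(-6347\right) \frac{1}{9137} = - \frac{6347}{9137} \approx -0.69465$)
$\frac{A{\left(124,-5 \right)} + 4839}{-34488 + H} = \frac{\left(-5 + 124\right) + 4839}{-34488 - \frac{6347}{9137}} = \frac{119 + 4839}{- \frac{315123203}{9137}} = 4958 \left(- \frac{9137}{315123203}\right) = - \frac{45301246}{315123203}$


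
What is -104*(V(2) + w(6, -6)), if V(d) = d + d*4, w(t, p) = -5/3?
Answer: -2600/3 ≈ -866.67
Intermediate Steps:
w(t, p) = -5/3 (w(t, p) = -5*⅓ = -5/3)
V(d) = 5*d (V(d) = d + 4*d = 5*d)
-104*(V(2) + w(6, -6)) = -104*(5*2 - 5/3) = -104*(10 - 5/3) = -104*25/3 = -2600/3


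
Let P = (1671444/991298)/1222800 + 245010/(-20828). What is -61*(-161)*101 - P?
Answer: 12725192772947421451/12828684807400 ≈ 9.9193e+5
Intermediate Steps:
P = -150910106406051/12828684807400 (P = (1671444*(1/991298))*(1/1222800) + 245010*(-1/20828) = (835722/495649)*(1/1222800) - 122505/10414 = 139287/101013266200 - 122505/10414 = -150910106406051/12828684807400 ≈ -11.763)
-61*(-161)*101 - P = -61*(-161)*101 - 1*(-150910106406051/12828684807400) = 9821*101 + 150910106406051/12828684807400 = 991921 + 150910106406051/12828684807400 = 12725192772947421451/12828684807400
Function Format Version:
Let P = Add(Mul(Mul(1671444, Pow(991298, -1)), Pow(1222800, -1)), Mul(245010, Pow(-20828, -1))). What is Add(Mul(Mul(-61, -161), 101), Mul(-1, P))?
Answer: Rational(12725192772947421451, 12828684807400) ≈ 9.9193e+5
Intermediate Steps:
P = Rational(-150910106406051, 12828684807400) (P = Add(Mul(Mul(1671444, Rational(1, 991298)), Rational(1, 1222800)), Mul(245010, Rational(-1, 20828))) = Add(Mul(Rational(835722, 495649), Rational(1, 1222800)), Rational(-122505, 10414)) = Add(Rational(139287, 101013266200), Rational(-122505, 10414)) = Rational(-150910106406051, 12828684807400) ≈ -11.763)
Add(Mul(Mul(-61, -161), 101), Mul(-1, P)) = Add(Mul(Mul(-61, -161), 101), Mul(-1, Rational(-150910106406051, 12828684807400))) = Add(Mul(9821, 101), Rational(150910106406051, 12828684807400)) = Add(991921, Rational(150910106406051, 12828684807400)) = Rational(12725192772947421451, 12828684807400)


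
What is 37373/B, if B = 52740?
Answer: 37373/52740 ≈ 0.70863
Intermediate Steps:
37373/B = 37373/52740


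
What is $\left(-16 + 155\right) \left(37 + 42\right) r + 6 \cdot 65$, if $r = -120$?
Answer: $-1317330$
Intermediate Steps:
$\left(-16 + 155\right) \left(37 + 42\right) r + 6 \cdot 65 = \left(-16 + 155\right) \left(37 + 42\right) \left(-120\right) + 6 \cdot 65 = 139 \cdot 79 \left(-120\right) + 390 = 10981 \left(-120\right) + 390 = -1317720 + 390 = -1317330$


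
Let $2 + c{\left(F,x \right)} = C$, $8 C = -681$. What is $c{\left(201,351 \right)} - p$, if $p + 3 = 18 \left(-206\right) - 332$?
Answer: $\frac{31647}{8} \approx 3955.9$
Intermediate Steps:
$p = -4043$ ($p = -3 + \left(18 \left(-206\right) - 332\right) = -3 - 4040 = -4043$)
$C = - \frac{681}{8}$ ($C = \frac{1}{8} \left(-681\right) = - \frac{681}{8} \approx -85.125$)
$c{\left(F,x \right)} = - \frac{697}{8}$ ($c{\left(F,x \right)} = -2 - \frac{681}{8} = - \frac{697}{8}$)
$c{\left(201,351 \right)} - p = - \frac{697}{8} - -4043 = - \frac{697}{8} + 4043 = \frac{31647}{8}$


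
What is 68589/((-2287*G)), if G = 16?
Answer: -68589/36592 ≈ -1.8744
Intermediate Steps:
68589/((-2287*G)) = 68589/((-2287*16)) = 68589/(-36592) = 68589*(-1/36592) = -68589/36592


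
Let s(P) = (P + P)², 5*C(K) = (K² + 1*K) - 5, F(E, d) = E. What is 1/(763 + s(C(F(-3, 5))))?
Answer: 25/19079 ≈ 0.0013103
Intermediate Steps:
C(K) = -1 + K/5 + K²/5 (C(K) = ((K² + 1*K) - 5)/5 = ((K² + K) - 5)/5 = ((K + K²) - 5)/5 = (-5 + K + K²)/5 = -1 + K/5 + K²/5)
s(P) = 4*P² (s(P) = (2*P)² = 4*P²)
1/(763 + s(C(F(-3, 5)))) = 1/(763 + 4*(-1 + (⅕)*(-3) + (⅕)*(-3)²)²) = 1/(763 + 4*(-1 - ⅗ + (⅕)*9)²) = 1/(763 + 4*(-1 - ⅗ + 9/5)²) = 1/(763 + 4*(⅕)²) = 1/(763 + 4*(1/25)) = 1/(763 + 4/25) = 1/(19079/25) = 25/19079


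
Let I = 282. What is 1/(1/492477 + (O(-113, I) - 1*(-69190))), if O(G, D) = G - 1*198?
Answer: 492477/33921323284 ≈ 1.4518e-5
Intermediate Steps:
O(G, D) = -198 + G (O(G, D) = G - 198 = -198 + G)
1/(1/492477 + (O(-113, I) - 1*(-69190))) = 1/(1/492477 + ((-198 - 113) - 1*(-69190))) = 1/(1/492477 + (-311 + 69190)) = 1/(1/492477 + 68879) = 1/(33921323284/492477) = 492477/33921323284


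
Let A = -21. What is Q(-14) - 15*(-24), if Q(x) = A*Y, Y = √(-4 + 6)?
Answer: 360 - 21*√2 ≈ 330.30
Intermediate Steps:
Y = √2 ≈ 1.4142
Q(x) = -21*√2
Q(-14) - 15*(-24) = -21*√2 - 15*(-24) = -21*√2 + 360 = 360 - 21*√2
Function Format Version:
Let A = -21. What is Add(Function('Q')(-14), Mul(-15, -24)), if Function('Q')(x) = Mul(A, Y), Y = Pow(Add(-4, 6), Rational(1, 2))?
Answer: Add(360, Mul(-21, Pow(2, Rational(1, 2)))) ≈ 330.30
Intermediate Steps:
Y = Pow(2, Rational(1, 2)) ≈ 1.4142
Function('Q')(x) = Mul(-21, Pow(2, Rational(1, 2)))
Add(Function('Q')(-14), Mul(-15, -24)) = Add(Mul(-21, Pow(2, Rational(1, 2))), Mul(-15, -24)) = Add(Mul(-21, Pow(2, Rational(1, 2))), 360) = Add(360, Mul(-21, Pow(2, Rational(1, 2))))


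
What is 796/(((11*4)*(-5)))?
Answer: -199/55 ≈ -3.6182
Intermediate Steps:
796/(((11*4)*(-5))) = 796/((44*(-5))) = 796/(-220) = 796*(-1/220) = -199/55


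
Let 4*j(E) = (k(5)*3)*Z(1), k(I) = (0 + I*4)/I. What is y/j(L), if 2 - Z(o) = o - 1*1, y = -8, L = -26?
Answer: -4/3 ≈ -1.3333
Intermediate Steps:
k(I) = 4 (k(I) = (0 + 4*I)/I = (4*I)/I = 4)
Z(o) = 3 - o (Z(o) = 2 - (o - 1*1) = 2 - (o - 1) = 2 - (-1 + o) = 2 + (1 - o) = 3 - o)
j(E) = 6 (j(E) = ((4*3)*(3 - 1*1))/4 = (12*(3 - 1))/4 = (12*2)/4 = (1/4)*24 = 6)
y/j(L) = -8/6 = (1/6)*(-8) = -4/3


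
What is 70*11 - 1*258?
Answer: 512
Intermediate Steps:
70*11 - 1*258 = 770 - 258 = 512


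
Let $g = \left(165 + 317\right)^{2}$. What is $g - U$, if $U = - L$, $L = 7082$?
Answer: $239406$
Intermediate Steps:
$U = -7082$ ($U = \left(-1\right) 7082 = -7082$)
$g = 232324$ ($g = 482^{2} = 232324$)
$g - U = 232324 - -7082 = 232324 + 7082 = 239406$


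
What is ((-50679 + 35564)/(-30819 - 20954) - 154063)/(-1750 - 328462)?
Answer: 1994072146/4274016469 ≈ 0.46656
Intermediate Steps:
((-50679 + 35564)/(-30819 - 20954) - 154063)/(-1750 - 328462) = (-15115/(-51773) - 154063)/(-330212) = (-15115*(-1/51773) - 154063)*(-1/330212) = (15115/51773 - 154063)*(-1/330212) = -7976288584/51773*(-1/330212) = 1994072146/4274016469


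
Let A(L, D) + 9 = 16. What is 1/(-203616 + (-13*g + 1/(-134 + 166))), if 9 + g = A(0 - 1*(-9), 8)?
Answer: -32/6514879 ≈ -4.9118e-6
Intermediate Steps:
A(L, D) = 7 (A(L, D) = -9 + 16 = 7)
g = -2 (g = -9 + 7 = -2)
1/(-203616 + (-13*g + 1/(-134 + 166))) = 1/(-203616 + (-13*(-2) + 1/(-134 + 166))) = 1/(-203616 + (26 + 1/32)) = 1/(-203616 + 833/32) = 1/(-6514879/32) = -32/6514879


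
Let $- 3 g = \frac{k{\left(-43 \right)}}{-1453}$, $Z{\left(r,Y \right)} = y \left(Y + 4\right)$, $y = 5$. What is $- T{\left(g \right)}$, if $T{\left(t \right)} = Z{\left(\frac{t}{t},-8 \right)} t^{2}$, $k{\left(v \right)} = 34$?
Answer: $\frac{23120}{19000881} \approx 0.0012168$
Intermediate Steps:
$Z{\left(r,Y \right)} = 20 + 5 Y$ ($Z{\left(r,Y \right)} = 5 \left(Y + 4\right) = 5 \left(4 + Y\right) = 20 + 5 Y$)
$g = \frac{34}{4359}$ ($g = - \frac{34 \frac{1}{-1453}}{3} = - \frac{34 \left(- \frac{1}{1453}\right)}{3} = \left(- \frac{1}{3}\right) \left(- \frac{34}{1453}\right) = \frac{34}{4359} \approx 0.0078$)
$T{\left(t \right)} = - 20 t^{2}$ ($T{\left(t \right)} = \left(20 + 5 \left(-8\right)\right) t^{2} = \left(20 - 40\right) t^{2} = - 20 t^{2}$)
$- T{\left(g \right)} = - \left(-20\right) \left(\frac{34}{4359}\right)^{2} = - \frac{\left(-20\right) 1156}{19000881} = \left(-1\right) \left(- \frac{23120}{19000881}\right) = \frac{23120}{19000881}$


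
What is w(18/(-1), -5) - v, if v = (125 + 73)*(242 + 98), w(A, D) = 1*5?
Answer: -67315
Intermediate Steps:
w(A, D) = 5
v = 67320 (v = 198*340 = 67320)
w(18/(-1), -5) - v = 5 - 1*67320 = 5 - 67320 = -67315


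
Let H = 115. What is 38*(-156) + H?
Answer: -5813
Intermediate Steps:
38*(-156) + H = 38*(-156) + 115 = -5928 + 115 = -5813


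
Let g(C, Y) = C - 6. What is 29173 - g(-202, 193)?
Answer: 29381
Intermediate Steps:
g(C, Y) = -6 + C
29173 - g(-202, 193) = 29173 - (-6 - 202) = 29173 - 1*(-208) = 29173 + 208 = 29381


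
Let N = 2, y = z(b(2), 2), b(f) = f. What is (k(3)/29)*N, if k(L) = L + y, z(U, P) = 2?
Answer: 10/29 ≈ 0.34483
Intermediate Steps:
y = 2
k(L) = 2 + L (k(L) = L + 2 = 2 + L)
(k(3)/29)*N = ((2 + 3)/29)*2 = ((1/29)*5)*2 = (5/29)*2 = 10/29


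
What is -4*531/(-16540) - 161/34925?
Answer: 3575888/28882975 ≈ 0.12381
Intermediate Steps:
-4*531/(-16540) - 161/34925 = -2124*(-1/16540) - 161*1/34925 = 531/4135 - 161/34925 = 3575888/28882975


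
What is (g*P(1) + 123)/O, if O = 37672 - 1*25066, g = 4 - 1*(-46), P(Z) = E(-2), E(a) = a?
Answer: 23/12606 ≈ 0.0018245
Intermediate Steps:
P(Z) = -2
g = 50 (g = 4 + 46 = 50)
O = 12606 (O = 37672 - 25066 = 12606)
(g*P(1) + 123)/O = (50*(-2) + 123)/12606 = (-100 + 123)*(1/12606) = 23*(1/12606) = 23/12606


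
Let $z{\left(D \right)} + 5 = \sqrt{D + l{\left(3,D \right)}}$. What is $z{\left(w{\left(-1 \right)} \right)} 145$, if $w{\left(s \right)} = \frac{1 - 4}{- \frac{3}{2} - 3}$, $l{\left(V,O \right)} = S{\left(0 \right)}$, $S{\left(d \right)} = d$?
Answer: $-725 + \frac{145 \sqrt{6}}{3} \approx -606.61$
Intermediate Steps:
$l{\left(V,O \right)} = 0$
$w{\left(s \right)} = \frac{2}{3}$ ($w{\left(s \right)} = - \frac{3}{\left(-3\right) \frac{1}{2} - 3} = - \frac{3}{- \frac{3}{2} - 3} = - \frac{3}{- \frac{9}{2}} = \left(-3\right) \left(- \frac{2}{9}\right) = \frac{2}{3}$)
$z{\left(D \right)} = -5 + \sqrt{D}$ ($z{\left(D \right)} = -5 + \sqrt{D + 0} = -5 + \sqrt{D}$)
$z{\left(w{\left(-1 \right)} \right)} 145 = \left(-5 + \sqrt{\frac{2}{3}}\right) 145 = \left(-5 + \frac{\sqrt{6}}{3}\right) 145 = -725 + \frac{145 \sqrt{6}}{3}$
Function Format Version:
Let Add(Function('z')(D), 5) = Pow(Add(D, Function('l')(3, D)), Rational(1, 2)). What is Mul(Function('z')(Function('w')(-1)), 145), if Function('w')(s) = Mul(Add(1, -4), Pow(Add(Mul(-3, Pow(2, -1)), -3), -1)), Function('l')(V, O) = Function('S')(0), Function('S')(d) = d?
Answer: Add(-725, Mul(Rational(145, 3), Pow(6, Rational(1, 2)))) ≈ -606.61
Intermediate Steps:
Function('l')(V, O) = 0
Function('w')(s) = Rational(2, 3) (Function('w')(s) = Mul(-3, Pow(Add(Mul(-3, Rational(1, 2)), -3), -1)) = Mul(-3, Pow(Add(Rational(-3, 2), -3), -1)) = Mul(-3, Pow(Rational(-9, 2), -1)) = Mul(-3, Rational(-2, 9)) = Rational(2, 3))
Function('z')(D) = Add(-5, Pow(D, Rational(1, 2))) (Function('z')(D) = Add(-5, Pow(Add(D, 0), Rational(1, 2))) = Add(-5, Pow(D, Rational(1, 2))))
Mul(Function('z')(Function('w')(-1)), 145) = Mul(Add(-5, Pow(Rational(2, 3), Rational(1, 2))), 145) = Mul(Add(-5, Mul(Rational(1, 3), Pow(6, Rational(1, 2)))), 145) = Add(-725, Mul(Rational(145, 3), Pow(6, Rational(1, 2))))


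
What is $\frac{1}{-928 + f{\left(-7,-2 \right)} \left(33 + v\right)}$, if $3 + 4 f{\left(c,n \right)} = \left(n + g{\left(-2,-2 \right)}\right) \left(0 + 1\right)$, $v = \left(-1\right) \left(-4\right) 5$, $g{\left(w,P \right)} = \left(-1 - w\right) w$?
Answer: $- \frac{4}{4083} \approx -0.00097967$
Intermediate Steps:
$g{\left(w,P \right)} = w \left(-1 - w\right)$
$v = 20$ ($v = 4 \cdot 5 = 20$)
$f{\left(c,n \right)} = - \frac{5}{4} + \frac{n}{4}$ ($f{\left(c,n \right)} = - \frac{3}{4} + \frac{\left(n - - 2 \left(1 - 2\right)\right) \left(0 + 1\right)}{4} = - \frac{3}{4} + \frac{\left(n - \left(-2\right) \left(-1\right)\right) 1}{4} = - \frac{3}{4} + \frac{\left(n - 2\right) 1}{4} = - \frac{3}{4} + \frac{\left(-2 + n\right) 1}{4} = - \frac{3}{4} + \frac{-2 + n}{4} = - \frac{3}{4} + \left(- \frac{1}{2} + \frac{n}{4}\right) = - \frac{5}{4} + \frac{n}{4}$)
$\frac{1}{-928 + f{\left(-7,-2 \right)} \left(33 + v\right)} = \frac{1}{-928 + \left(- \frac{5}{4} + \frac{1}{4} \left(-2\right)\right) \left(33 + 20\right)} = \frac{1}{-928 + \left(- \frac{5}{4} - \frac{1}{2}\right) 53} = \frac{1}{-928 - \frac{371}{4}} = \frac{1}{- \frac{4083}{4}} = - \frac{4}{4083}$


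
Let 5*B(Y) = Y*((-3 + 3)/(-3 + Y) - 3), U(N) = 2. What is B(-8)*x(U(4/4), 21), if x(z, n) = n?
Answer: 504/5 ≈ 100.80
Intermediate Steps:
B(Y) = -3*Y/5 (B(Y) = (Y*((-3 + 3)/(-3 + Y) - 3))/5 = (Y*(0/(-3 + Y) - 3))/5 = (Y*(0 - 3))/5 = (Y*(-3))/5 = (-3*Y)/5 = -3*Y/5)
B(-8)*x(U(4/4), 21) = -3/5*(-8)*21 = (24/5)*21 = 504/5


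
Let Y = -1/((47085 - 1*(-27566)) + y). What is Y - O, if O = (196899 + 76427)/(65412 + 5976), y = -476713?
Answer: -13736740853/3587800257 ≈ -3.8287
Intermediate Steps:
O = 136663/35694 (O = 273326/71388 = 273326*(1/71388) = 136663/35694 ≈ 3.8287)
Y = 1/402062 (Y = -1/((47085 - 1*(-27566)) - 476713) = -1/((47085 + 27566) - 476713) = -1/(74651 - 476713) = -1/(-402062) = -1*(-1/402062) = 1/402062 ≈ 2.4872e-6)
Y - O = 1/402062 - 1*136663/35694 = 1/402062 - 136663/35694 = -13736740853/3587800257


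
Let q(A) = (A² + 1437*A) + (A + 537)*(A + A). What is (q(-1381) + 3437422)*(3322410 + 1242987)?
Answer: 25982651321958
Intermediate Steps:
q(A) = A² + 1437*A + 2*A*(537 + A) (q(A) = (A² + 1437*A) + (537 + A)*(2*A) = (A² + 1437*A) + 2*A*(537 + A) = A² + 1437*A + 2*A*(537 + A))
(q(-1381) + 3437422)*(3322410 + 1242987) = (3*(-1381)*(837 - 1381) + 3437422)*(3322410 + 1242987) = (3*(-1381)*(-544) + 3437422)*4565397 = (2253792 + 3437422)*4565397 = 5691214*4565397 = 25982651321958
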